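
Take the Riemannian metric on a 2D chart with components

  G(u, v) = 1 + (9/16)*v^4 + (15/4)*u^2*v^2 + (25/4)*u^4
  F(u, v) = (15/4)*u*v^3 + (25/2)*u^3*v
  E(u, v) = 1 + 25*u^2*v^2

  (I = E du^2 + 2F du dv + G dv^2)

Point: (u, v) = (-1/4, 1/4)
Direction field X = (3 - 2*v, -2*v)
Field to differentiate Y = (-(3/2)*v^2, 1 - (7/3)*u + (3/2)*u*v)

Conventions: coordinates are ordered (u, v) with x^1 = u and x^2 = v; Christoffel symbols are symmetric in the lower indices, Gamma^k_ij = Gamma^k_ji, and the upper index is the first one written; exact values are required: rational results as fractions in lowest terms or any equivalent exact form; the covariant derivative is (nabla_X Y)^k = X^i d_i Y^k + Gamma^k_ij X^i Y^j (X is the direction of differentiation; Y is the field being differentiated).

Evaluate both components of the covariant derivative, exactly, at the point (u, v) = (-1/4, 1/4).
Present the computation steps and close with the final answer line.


E = 281/256, F = -65/1024, G = 4265/4096 at the point
E_u = -25/32, E_v = 25/32, F_u = 165/256, F_v = -95/256, G_u = -65/128, G_v = 39/256
EG - F^2 = 4665/4096;  g^inv = (4096/4665) * [[4265/4096, 65/1024], [65/1024, 281/256]]
first-kind symbols [ij,l] = (1/2)(d_i g_jl + d_j g_il - d_l g_ij): [uu,u] = E_u/2 = -25/64, [uu,v] = F_u - E_v/2 = 65/256, [uv,u] = E_v/2 = 25/64, [uv,v] = G_u/2 = -65/256, [vv,u] = F_v - G_u/2 = -15/128, [vv,v] = G_v/2 = 39/512
Gamma^u_ij = (G*[ij,u] - F*[ij,v])/(EG - F^2), Gamma^v_ij = (E*[ij,v] - F*[ij,u])/(EG - F^2)
Gamma_uuu = -320/933, Gamma_uuv = 320/933, Gamma_uvv = -32/311, Gamma_vuu = 208/933, Gamma_vuv = -208/933, Gamma_vvv = 104/1555
X = (5/2, -1/2), Y = (-3/32, 143/96) at the point

Answer: (nabla_X Y)^u = 40873/22392, (nabla_X Y)^v = -158173/27990


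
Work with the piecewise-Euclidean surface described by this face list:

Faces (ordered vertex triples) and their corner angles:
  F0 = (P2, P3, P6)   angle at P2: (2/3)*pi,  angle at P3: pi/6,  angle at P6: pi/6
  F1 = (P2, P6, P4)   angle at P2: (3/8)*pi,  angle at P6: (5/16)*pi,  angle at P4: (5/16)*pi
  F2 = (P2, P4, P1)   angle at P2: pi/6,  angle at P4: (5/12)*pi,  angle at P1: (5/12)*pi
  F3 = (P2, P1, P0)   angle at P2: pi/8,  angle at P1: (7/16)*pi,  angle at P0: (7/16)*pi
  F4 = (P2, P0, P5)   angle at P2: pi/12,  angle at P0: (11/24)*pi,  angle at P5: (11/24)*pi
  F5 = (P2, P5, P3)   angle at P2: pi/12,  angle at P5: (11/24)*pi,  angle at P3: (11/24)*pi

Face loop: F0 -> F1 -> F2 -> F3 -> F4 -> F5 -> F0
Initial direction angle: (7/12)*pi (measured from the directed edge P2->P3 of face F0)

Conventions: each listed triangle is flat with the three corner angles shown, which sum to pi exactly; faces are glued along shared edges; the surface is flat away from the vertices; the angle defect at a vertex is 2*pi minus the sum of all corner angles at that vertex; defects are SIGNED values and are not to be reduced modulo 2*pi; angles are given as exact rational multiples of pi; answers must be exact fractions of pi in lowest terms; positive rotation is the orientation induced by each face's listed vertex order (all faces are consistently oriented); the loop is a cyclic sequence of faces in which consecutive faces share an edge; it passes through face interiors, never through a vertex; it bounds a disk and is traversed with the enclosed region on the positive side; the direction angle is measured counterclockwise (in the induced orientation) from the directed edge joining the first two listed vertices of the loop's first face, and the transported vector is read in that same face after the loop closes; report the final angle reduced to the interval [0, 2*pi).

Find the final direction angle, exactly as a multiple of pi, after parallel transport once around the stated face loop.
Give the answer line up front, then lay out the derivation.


Answer: final direction angle = (13/12)*pi

enclosed vertex P2: corner angles sum to (3/2)*pi, defect = 2*pi - (3/2)*pi = pi/2
holonomy = initial angle + sum of enclosed defects (mod 2*pi), positive in the induced orientation
final angle = (7/12)*pi + pi/2 = (13/12)*pi (mod 2*pi)


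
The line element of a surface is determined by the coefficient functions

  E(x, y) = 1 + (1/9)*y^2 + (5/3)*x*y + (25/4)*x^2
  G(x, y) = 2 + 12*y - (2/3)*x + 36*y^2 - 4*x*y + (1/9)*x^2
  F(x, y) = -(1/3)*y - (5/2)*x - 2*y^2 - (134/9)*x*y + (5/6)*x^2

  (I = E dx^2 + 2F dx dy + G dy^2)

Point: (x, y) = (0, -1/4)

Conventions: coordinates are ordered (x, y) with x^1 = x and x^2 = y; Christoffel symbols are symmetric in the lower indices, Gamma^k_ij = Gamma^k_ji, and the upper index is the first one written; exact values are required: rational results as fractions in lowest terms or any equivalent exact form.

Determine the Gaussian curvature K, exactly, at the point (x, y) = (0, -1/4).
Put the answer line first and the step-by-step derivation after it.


Answer: K = -313344/32761

E = 145/144, F = -1/24, G = 5/4, EG - F^2 = 181/144 at the point
E_x = -5/12, E_y = -1/18, F_x = 11/9, F_y = 2/3, G_x = 1/3, G_y = -6
E_yy = 2/9, F_xy = -134/9, G_xx = 2/9
Compute both Brioschi determinants and normalise by (EG - F^2)^2.
M1 = [[-E_yy/2 + F_xy - G_xx/2, E_x/2, F_x - E_y/2], [F_y - G_x/2, E, F], [G_y/2, F, G]] = [[-136/9, -5/24, 5/4], [1/2, 145/144, -1/24], [-3, -1/24, 5/4]]; det M1 = -19621/1296
M2 = [[0, E_y/2, G_x/2], [E_y/2, E, F], [G_x/2, F, G]] = [[0, -1/36, 1/6], [-1/36, 145/144, -1/24], [1/6, -1/24, 5/4]]; det M2 = -37/1296
det M1 - det M2 = -136/9; K = -136/9 / (181/144)^2 = -313344/32761


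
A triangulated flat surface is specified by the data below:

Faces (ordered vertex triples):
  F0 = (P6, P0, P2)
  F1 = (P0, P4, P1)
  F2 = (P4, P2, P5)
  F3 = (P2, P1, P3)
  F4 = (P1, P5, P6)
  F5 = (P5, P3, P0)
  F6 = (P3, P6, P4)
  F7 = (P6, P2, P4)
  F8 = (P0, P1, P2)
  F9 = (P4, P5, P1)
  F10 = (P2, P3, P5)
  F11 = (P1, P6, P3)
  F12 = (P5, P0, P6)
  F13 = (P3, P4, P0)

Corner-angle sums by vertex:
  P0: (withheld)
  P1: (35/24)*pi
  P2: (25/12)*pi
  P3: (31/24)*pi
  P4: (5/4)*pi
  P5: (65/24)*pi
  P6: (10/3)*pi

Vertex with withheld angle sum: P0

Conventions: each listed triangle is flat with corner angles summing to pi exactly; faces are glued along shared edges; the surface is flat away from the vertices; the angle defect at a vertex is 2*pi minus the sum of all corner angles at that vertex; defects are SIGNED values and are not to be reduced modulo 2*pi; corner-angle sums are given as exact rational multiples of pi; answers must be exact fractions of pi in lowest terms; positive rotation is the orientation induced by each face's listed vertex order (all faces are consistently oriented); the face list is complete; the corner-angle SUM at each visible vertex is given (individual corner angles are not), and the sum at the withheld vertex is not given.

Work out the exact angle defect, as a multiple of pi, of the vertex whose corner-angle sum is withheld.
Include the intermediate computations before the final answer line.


V = 7, E = 21, F = 14; chi = V - E + F = 0
Gauss-Bonnet: total defect = 2*pi*chi = 0; visible defects sum to -pi/8

Answer: defect(P0) = pi/8


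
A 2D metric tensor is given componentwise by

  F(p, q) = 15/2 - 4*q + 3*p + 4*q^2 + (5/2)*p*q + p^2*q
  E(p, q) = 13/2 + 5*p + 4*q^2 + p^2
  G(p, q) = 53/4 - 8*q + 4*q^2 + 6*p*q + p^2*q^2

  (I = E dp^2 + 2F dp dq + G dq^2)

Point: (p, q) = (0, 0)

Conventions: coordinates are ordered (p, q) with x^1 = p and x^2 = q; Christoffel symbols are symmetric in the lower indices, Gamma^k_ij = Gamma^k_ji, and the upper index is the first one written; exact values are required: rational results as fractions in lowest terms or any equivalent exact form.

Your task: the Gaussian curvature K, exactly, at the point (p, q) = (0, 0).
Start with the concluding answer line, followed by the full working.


Answer: K = 44/57121

E = 13/2, F = 15/2, G = 53/4, EG - F^2 = 239/8 at the point
E_p = 5, E_q = 0, F_p = 3, F_q = -4, G_p = 0, G_q = -8
E_qq = 8, F_pq = 5/2, G_pp = 0
The intrinsic route: Brioschi's K = (det M1 - det M2)/(EG - F^2)^2.
M1 = [[-E_qq/2 + F_pq - G_pp/2, E_p/2, F_p - E_q/2], [F_q - G_p/2, E, F], [G_q/2, F, G]] = [[-3/2, 5/2, 3], [-4, 13/2, 15/2], [-4, 15/2, 53/4]]; det M1 = 11/16
M2 = [[0, E_q/2, G_p/2], [E_q/2, E, F], [G_p/2, F, G]] = [[0, 0, 0], [0, 13/2, 15/2], [0, 15/2, 53/4]]; det M2 = 0
det M1 - det M2 = 11/16; K = 11/16 / (239/8)^2 = 44/57121


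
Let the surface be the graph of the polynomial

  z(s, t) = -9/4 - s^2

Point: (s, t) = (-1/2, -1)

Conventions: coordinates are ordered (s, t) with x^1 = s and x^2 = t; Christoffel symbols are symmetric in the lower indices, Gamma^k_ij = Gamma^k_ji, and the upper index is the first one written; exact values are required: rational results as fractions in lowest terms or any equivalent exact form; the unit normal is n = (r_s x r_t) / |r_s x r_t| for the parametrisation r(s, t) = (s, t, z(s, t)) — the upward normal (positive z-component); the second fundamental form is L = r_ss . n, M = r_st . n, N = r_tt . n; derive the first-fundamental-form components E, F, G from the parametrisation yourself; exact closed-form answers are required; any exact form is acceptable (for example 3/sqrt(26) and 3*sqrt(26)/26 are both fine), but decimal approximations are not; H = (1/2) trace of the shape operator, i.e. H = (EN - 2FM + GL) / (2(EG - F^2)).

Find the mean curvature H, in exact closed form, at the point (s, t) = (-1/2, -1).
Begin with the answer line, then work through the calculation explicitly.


Answer: H = -sqrt(2)/4

z_s = 1, z_t = 0, z_ss = -2, z_st = 0, z_tt = 0
E = 2, F = 0, G = 1; answer radicand W^2 = 2
unnormalised second-form numerators: l = -2, m = 0, n = 0; L = l/sqrt(2), and similarly M = m/sqrt(W^2), N = n/sqrt(W^2)
H = (E*n - 2*F*m + G*l) / (2*(EG - F^2)*sqrt(W^2)); E*n - 2*F*m + G*l = -2, EG - F^2 = 2, so H = (-1/2)/sqrt(2)


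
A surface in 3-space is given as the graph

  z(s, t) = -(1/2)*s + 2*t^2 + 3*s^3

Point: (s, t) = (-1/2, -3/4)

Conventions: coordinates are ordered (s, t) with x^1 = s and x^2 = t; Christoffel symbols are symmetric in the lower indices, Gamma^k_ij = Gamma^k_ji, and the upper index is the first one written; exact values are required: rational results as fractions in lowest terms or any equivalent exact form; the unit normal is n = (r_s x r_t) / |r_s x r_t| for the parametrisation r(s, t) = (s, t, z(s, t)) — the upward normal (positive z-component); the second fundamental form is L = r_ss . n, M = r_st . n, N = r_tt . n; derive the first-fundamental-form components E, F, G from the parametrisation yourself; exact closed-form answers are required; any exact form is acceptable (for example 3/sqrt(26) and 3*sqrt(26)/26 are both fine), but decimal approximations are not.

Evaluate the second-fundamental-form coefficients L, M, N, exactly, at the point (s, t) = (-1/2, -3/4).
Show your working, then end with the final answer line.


z_s = 7/4, z_t = -3, z_ss = -9, z_st = 0, z_tt = 4
E = 65/16, F = -21/4, G = 10; answer radicand W^2 = 209/16
unnormalised second-form numerators: l = -9, m = 0, n = 4; L = l/sqrt(209/16), and similarly M = m/sqrt(W^2), N = n/sqrt(W^2)

Answer: L = -36*sqrt(209)/209, M = 0, N = 16*sqrt(209)/209


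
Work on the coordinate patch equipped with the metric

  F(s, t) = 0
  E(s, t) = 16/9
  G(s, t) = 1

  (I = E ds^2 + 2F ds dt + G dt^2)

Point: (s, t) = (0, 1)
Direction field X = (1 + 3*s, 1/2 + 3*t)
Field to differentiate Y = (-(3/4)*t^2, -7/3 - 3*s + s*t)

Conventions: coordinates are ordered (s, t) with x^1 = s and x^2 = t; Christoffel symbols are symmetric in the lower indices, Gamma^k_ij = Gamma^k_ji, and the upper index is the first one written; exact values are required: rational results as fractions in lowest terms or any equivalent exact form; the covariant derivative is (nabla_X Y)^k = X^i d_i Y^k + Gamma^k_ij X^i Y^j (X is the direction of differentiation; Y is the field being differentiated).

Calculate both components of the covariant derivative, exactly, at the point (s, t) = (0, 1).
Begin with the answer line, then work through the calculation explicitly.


Answer: (nabla_X Y)^s = -21/4, (nabla_X Y)^t = -2

E = 16/9, F = 0, G = 1 at the point
E_s = 0, E_t = 0, F_s = 0, F_t = 0, G_s = 0, G_t = 0
EG - F^2 = 16/9;  g^inv = (9/16) * [[1, 0], [0, 16/9]]
first-kind symbols [ij,l] = (1/2)(d_i g_jl + d_j g_il - d_l g_ij): [ss,s] = E_s/2 = 0, [ss,t] = F_s - E_t/2 = 0, [st,s] = E_t/2 = 0, [st,t] = G_s/2 = 0, [tt,s] = F_t - G_s/2 = 0, [tt,t] = G_t/2 = 0
Gamma^s_ij = (G*[ij,s] - F*[ij,t])/(EG - F^2), Gamma^t_ij = (E*[ij,t] - F*[ij,s])/(EG - F^2)
Gamma_sss = 0, Gamma_sst = 0, Gamma_stt = 0, Gamma_tss = 0, Gamma_tst = 0, Gamma_ttt = 0
X = (1, 7/2), Y = (-3/4, -7/3) at the point


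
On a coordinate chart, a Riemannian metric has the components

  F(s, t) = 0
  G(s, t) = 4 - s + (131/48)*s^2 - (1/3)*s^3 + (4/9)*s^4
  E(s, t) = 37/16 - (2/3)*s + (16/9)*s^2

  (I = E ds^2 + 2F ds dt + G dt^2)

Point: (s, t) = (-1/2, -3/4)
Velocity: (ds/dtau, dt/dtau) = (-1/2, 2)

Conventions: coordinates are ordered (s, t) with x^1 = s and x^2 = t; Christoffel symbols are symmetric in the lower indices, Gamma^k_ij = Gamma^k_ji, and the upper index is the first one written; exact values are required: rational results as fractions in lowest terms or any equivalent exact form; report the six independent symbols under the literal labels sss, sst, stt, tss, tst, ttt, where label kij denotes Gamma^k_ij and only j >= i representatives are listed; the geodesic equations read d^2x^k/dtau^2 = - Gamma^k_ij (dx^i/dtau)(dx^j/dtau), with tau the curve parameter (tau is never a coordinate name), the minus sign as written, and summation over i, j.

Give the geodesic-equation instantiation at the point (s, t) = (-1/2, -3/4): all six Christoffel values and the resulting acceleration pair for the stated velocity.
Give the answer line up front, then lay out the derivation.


Answer: Gamma_sss = -176/445, Gamma_sst = 0, Gamma_stt = 121/178, Gamma_tss = 0, Gamma_tst = -2/5, Gamma_ttt = 0; accelerations (d^2s/dtau^2, d^2t/dtau^2) = (-1166/445, -4/5)

E = 445/144, F = 0, G = 3025/576 at the point
E_s = -22/9, E_t = 0, F_s = 0, F_t = 0, G_s = -605/144, G_t = 0
EG - F^2 = 1346125/82944;  g^inv = (82944/1346125) * [[3025/576, 0], [0, 445/144]]
first-kind symbols [ij,l] = (1/2)(d_i g_jl + d_j g_il - d_l g_ij): [ss,s] = E_s/2 = -11/9, [ss,t] = F_s - E_t/2 = 0, [st,s] = E_t/2 = 0, [st,t] = G_s/2 = -605/288, [tt,s] = F_t - G_s/2 = 605/288, [tt,t] = G_t/2 = 0
Gamma^s_ij = (G*[ij,s] - F*[ij,t])/(EG - F^2), Gamma^t_ij = (E*[ij,t] - F*[ij,s])/(EG - F^2)
Gamma_sss = -176/445, Gamma_sst = 0, Gamma_stt = 121/178, Gamma_tss = 0, Gamma_tst = -2/5, Gamma_ttt = 0
d^2s/dtau^2 = -(Gamma_sss*(-1/2)^2 + 2*Gamma_sst*(-1/2)*(2) + Gamma_stt*(2)^2) = -1166/445
d^2t/dtau^2 = -(Gamma_tss*(-1/2)^2 + 2*Gamma_tst*(-1/2)*(2) + Gamma_ttt*(2)^2) = -4/5


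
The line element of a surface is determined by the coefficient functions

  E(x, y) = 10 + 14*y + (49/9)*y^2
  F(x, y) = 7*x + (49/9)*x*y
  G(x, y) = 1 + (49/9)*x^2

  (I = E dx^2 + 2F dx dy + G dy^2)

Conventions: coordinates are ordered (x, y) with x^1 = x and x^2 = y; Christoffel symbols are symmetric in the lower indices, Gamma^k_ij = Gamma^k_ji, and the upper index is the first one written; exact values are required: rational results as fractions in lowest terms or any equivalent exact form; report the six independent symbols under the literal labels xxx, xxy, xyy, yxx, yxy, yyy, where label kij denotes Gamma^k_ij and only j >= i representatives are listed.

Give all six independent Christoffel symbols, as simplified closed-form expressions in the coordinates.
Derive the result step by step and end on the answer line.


E = 10 + 14*y + (49/9)*y^2; F = 7*x + (49/9)*x*y; G = 1 + (49/9)*x^2
Gamma^k_ij = (1/2) g^{kl} (d_i g_jl + d_j g_il - d_l g_ij), with g^inv = (1/(EG-F^2)) [[G, -F], [-F, E]]
first partials: E_x = 0, E_y = 14 + (98/9)*y, F_x = 7 + (49/9)*y, F_y = (49/9)*x, G_x = (98/9)*x, G_y = 0
D = EG - F^2 = 10 + 14*y + (49/9)*y^2 + (49/9)*x^2
expanded: Gamma^x_xx = (G E_x - 2F F_x + F E_y)/(2D), Gamma^x_xy = (G E_y - F G_x)/(2D), Gamma^x_yy = (2G F_y - G G_x - F G_y)/(2D), Gamma^y_xx = (2E F_x - E E_y - F E_x)/(2D), Gamma^y_xy = (E G_x - F E_y)/(2D), Gamma^y_yy = (E G_y - 2F F_y + F G_x)/(2D); substitute and cancel common factors

Answer: Gamma_xxx = 0, Gamma_xxy = (49*y + 63)/(49*x^2 + 49*y^2 + 126*y + 90), Gamma_xyy = 0, Gamma_yxx = 0, Gamma_yxy = 49*x/(49*x^2 + 49*y^2 + 126*y + 90), Gamma_yyy = 0


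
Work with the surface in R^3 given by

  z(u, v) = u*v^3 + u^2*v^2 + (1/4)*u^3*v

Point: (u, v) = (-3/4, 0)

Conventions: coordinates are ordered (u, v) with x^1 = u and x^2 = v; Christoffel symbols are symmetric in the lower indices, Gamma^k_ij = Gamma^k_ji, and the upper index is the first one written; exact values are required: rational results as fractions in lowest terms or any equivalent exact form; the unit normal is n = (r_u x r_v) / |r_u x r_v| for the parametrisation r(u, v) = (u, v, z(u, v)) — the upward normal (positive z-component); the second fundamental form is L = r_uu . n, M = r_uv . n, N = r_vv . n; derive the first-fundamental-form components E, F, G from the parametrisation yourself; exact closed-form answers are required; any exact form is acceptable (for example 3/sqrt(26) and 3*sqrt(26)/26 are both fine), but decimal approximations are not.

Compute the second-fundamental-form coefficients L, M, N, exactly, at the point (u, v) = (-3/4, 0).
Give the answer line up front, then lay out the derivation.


Answer: L = 0, M = 108*sqrt(66265)/66265, N = 288*sqrt(66265)/66265

z_u = 0, z_v = -27/256, z_uu = 0, z_uv = 27/64, z_vv = 9/8
E = 1, F = 0, G = 66265/65536; answer radicand W^2 = 66265/65536
unnormalised second-form numerators: l = 0, m = 27/64, n = 9/8; L = l/sqrt(66265/65536), and similarly M = m/sqrt(W^2), N = n/sqrt(W^2)


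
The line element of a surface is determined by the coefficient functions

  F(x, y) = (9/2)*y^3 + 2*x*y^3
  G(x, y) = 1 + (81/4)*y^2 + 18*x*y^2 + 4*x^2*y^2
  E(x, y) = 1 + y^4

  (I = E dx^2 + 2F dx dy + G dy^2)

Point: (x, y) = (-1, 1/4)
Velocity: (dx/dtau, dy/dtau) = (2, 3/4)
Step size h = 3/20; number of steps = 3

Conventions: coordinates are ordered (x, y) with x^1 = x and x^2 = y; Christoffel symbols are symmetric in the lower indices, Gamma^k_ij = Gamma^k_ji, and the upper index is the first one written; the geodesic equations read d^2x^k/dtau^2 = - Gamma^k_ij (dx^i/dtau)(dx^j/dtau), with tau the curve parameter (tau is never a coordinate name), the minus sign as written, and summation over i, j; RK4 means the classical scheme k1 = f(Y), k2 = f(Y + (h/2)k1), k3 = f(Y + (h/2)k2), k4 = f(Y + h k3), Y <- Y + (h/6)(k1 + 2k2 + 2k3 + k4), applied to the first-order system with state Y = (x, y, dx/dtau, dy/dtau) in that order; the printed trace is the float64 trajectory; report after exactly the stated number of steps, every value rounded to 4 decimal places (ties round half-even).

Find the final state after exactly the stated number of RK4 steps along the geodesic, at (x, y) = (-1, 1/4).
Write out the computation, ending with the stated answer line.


f(Y) = (dx/dtau, dy/dtau, -Gamma^x_ij Y'^i Y'^j, -Gamma^y_ij Y'^i Y'^j) with the Gammas evaluated at the stage position; h = 0.150000; intermediate values shown to 6 dp
step 0: x = -1.0000, y = 0.2500, dx/dtau = 2.0000, dy/dtau = 0.7500
step 1:
  k1: at (x, y) = (-1.000000, 0.250000), (dx/dtau, dy/dtau) = (2.000000, 0.750000); Gamma_xxx = 0.000000, Gamma_xxy = 0.022409, Gamma_xyy = 0.112045, Gamma_yxx = 0.000000, Gamma_yxy = 0.224090, Gamma_yyy = 1.120448; k1 = (2.000000, 0.750000, -0.130252, -1.302521)
  k2: at (x, y) = (-0.850000, 0.306250), (dx/dtau, dy/dtau) = (1.990231, 0.652311); Gamma_xxx = 0.000000, Gamma_xxy = 0.032937, Gamma_xyy = 0.150570, Gamma_yxx = 0.000000, Gamma_yxy = 0.301140, Gamma_yyy = 1.376639; k2 = (1.990231, 0.652311, -0.149590, -1.367682)
  k3: at (x, y) = (-0.850733, 0.298923), (dx/dtau, dy/dtau) = (1.988781, 0.647424); Gamma_xxx = 0.000000, Gamma_xxy = 0.031280, Gamma_xyy = 0.146425, Gamma_yxx = 0.000000, Gamma_yxy = 0.292849, Gamma_yyy = 1.370835; k3 = (1.988781, 0.647424, -0.141928, -1.328733)
  k4: at (x, y) = (-0.701683, 0.347114), (dx/dtau, dy/dtau) = (1.978711, 0.550690); Gamma_xxx = 0.000000, Gamma_xxy = 0.038548, Gamma_xyy = 0.171947, Gamma_yxx = 0.000000, Gamma_yxy = 0.343894, Gamma_yyy = 1.533957; k4 = (1.978711, 0.550690, -0.136154, -1.214640)
  Y <- Y + (h/6)(k1 + 2k2 + 2k3 + k4): x = -0.7016, y = 0.3475, dx/dtau = 1.9788, dy/dtau = 0.5523
step 2:
  k1: at (x, y) = (-0.701582, 0.347504), (dx/dtau, dy/dtau) = (1.978764, 0.552250); Gamma_xxx = 0.000000, Gamma_xxy = 0.038628, Gamma_xyy = 0.172122, Gamma_yxx = 0.000000, Gamma_yxy = 0.344244, Gamma_yyy = 1.533892; k1 = (1.978764, 0.552250, -0.136918, -1.220167)
  k2: at (x, y) = (-0.553174, 0.388923), (dx/dtau, dy/dtau) = (1.968495, 0.460738); Gamma_xxx = 0.000000, Gamma_xxy = 0.042554, Gamma_xyy = 0.185656, Gamma_yxx = 0.000000, Gamma_yxy = 0.371312, Gamma_yyy = 1.619994; k2 = (1.968495, 0.460738, -0.116600, -1.017422)
  k3: at (x, y) = (-0.553945, 0.382059), (dx/dtau, dy/dtau) = (1.970019, 0.475944); Gamma_xxx = 0.000000, Gamma_xxy = 0.041297, Gamma_xyy = 0.183326, Gamma_yxx = 0.000000, Gamma_yxy = 0.366652, Gamma_yyy = 1.627661; k3 = (1.970019, 0.475944, -0.118969, -1.056261)
  k4: at (x, y) = (-0.406079, 0.418896), (dx/dtau, dy/dtau) = (1.960919, 0.393811); Gamma_xxx = 0.000000, Gamma_xxy = 0.043020, Gamma_xyy = 0.189368, Gamma_yxx = 0.000000, Gamma_yxy = 0.378735, Gamma_yyy = 1.667140; k4 = (1.960919, 0.393811, -0.095811, -0.843494)
  Y <- Y + (h/6)(k1 + 2k2 + 2k3 + k4): x = -0.4062, y = 0.4180, dx/dtau = 1.9612, dy/dtau = 0.3970
step 3:
  k1: at (x, y) = (-0.406164, 0.417990), (dx/dtau, dy/dtau) = (1.961167, 0.396975); Gamma_xxx = 0.000000, Gamma_xxy = 0.042877, Gamma_xyy = 0.189138, Gamma_yxx = 0.000000, Gamma_yxy = 0.378276, Gamma_yyy = 1.668653; k1 = (1.961167, 0.396975, -0.096568, -0.851963)
  k2: at (x, y) = (-0.259076, 0.447763), (dx/dtau, dy/dtau) = (1.953925, 0.333077); Gamma_xxx = 0.000000, Gamma_xxy = 0.042556, Gamma_xyy = 0.189221, Gamma_yxx = 0.000000, Gamma_yxy = 0.378442, Gamma_yyy = 1.682699; k2 = (1.953925, 0.333077, -0.076384, -0.679266)
  k3: at (x, y) = (-0.259620, 0.442970), (dx/dtau, dy/dtau) = (1.955439, 0.346030); Gamma_xxx = 0.000000, Gamma_xxy = 0.041910, Gamma_xyy = 0.188314, Gamma_yxx = 0.000000, Gamma_yxy = 0.376628, Gamma_yyy = 1.692289; k3 = (1.955439, 0.346030, -0.079265, -0.712312)
  k4: at (x, y) = (-0.112848, 0.469894), (dx/dtau, dy/dtau) = (1.949278, 0.290128); Gamma_xxx = 0.000000, Gamma_xxy = 0.040826, Gamma_xyy = 0.185682, Gamma_yxx = 0.000000, Gamma_yxy = 0.371365, Gamma_yyy = 1.689024; k4 = (1.949278, 0.290128, -0.061807, -0.562215)
  Y <- Y + (h/6)(k1 + 2k2 + 2k3 + k4): x = -0.1129, y = 0.4691, dx/dtau = 1.9494, dy/dtau = 0.2920

Answer: x = -0.1129, y = 0.4691, dx/dtau = 1.9494, dy/dtau = 0.2920


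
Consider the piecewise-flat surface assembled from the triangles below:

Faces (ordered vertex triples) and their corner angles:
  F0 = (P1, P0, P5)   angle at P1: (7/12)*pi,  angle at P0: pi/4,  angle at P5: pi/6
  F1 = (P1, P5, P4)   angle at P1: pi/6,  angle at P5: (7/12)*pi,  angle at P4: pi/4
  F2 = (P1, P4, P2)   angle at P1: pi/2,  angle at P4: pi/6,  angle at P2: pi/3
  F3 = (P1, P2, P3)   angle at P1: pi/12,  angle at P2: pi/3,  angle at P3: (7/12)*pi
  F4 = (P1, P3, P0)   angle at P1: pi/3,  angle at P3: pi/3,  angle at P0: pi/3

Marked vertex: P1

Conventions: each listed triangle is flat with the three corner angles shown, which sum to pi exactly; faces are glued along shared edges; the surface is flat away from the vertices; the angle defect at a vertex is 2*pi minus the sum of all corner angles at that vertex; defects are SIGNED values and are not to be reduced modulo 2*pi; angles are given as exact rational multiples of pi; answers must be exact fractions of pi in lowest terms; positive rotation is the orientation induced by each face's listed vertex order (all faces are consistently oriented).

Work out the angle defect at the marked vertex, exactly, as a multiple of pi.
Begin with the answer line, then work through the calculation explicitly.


Answer: defect(P1) = pi/3

Sum of corner angles at P1: (5/3)*pi
defect = 2*pi - (5/3)*pi


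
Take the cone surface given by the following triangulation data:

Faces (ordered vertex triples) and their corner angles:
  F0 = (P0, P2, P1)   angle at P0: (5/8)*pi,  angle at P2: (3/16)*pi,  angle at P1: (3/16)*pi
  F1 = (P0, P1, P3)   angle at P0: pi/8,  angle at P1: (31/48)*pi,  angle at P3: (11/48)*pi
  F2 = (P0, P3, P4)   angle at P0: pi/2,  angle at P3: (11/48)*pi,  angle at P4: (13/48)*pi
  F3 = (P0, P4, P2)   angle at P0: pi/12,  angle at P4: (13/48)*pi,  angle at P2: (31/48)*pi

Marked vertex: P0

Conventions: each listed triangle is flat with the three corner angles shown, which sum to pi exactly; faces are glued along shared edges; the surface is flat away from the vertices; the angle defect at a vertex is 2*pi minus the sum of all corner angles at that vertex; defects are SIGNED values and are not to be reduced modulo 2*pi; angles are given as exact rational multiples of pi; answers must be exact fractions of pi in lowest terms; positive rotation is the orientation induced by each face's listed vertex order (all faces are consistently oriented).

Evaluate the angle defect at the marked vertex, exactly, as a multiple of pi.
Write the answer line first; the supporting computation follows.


Answer: defect(P0) = (2/3)*pi

Sum of corner angles at P0: (4/3)*pi
defect = 2*pi - (4/3)*pi


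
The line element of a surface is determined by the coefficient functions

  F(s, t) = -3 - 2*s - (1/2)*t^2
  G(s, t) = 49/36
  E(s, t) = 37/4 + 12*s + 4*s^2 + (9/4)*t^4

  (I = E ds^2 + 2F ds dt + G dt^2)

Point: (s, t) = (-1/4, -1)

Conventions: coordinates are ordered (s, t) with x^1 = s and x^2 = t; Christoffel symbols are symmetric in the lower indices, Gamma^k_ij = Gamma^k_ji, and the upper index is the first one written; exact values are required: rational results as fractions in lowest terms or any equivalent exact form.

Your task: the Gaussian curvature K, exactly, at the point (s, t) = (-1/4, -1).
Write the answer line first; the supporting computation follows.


Answer: K = -539640/175561

E = 35/4, F = -3, G = 49/36, EG - F^2 = 419/144 at the point
E_s = 10, E_t = -9, F_s = -2, F_t = 1, G_s = 0, G_t = 0
E_tt = 27, F_st = 0, G_ss = 0
Using the Brioschi determinant formula for K from the metric derivatives:
M1 = [[-E_tt/2 + F_st - G_ss/2, E_s/2, F_s - E_t/2], [F_t - G_s/2, E, F], [G_t/2, F, G]] = [[-27/2, 5, 5/2], [1, 35/4, -3], [0, -3, 49/36]]; det M1 = -15433/288
M2 = [[0, E_t/2, G_s/2], [E_t/2, E, F], [G_s/2, F, G]] = [[0, -9/2, 0], [-9/2, 35/4, -3], [0, -3, 49/36]]; det M2 = -441/16
det M1 - det M2 = -7495/288; K = -7495/288 / (419/144)^2 = -539640/175561


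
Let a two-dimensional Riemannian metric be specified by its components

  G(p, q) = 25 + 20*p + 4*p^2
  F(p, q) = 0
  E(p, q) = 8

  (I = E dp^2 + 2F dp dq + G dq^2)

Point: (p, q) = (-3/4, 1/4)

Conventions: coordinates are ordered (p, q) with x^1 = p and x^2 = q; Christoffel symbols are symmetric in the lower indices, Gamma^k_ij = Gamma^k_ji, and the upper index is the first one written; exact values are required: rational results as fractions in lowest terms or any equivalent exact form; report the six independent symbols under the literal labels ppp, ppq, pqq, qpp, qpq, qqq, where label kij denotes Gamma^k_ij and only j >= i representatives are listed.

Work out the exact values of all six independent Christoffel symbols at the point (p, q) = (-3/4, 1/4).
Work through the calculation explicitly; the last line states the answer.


E = 8, F = 0, G = 49/4 at the point
E_p = 0, E_q = 0, F_p = 0, F_q = 0, G_p = 14, G_q = 0
EG - F^2 = 98;  g^inv = (1/98) * [[49/4, 0], [0, 8]]
first-kind symbols [ij,l] = (1/2)(d_i g_jl + d_j g_il - d_l g_ij): [pp,p] = E_p/2 = 0, [pp,q] = F_p - E_q/2 = 0, [pq,p] = E_q/2 = 0, [pq,q] = G_p/2 = 7, [qq,p] = F_q - G_p/2 = -7, [qq,q] = G_q/2 = 0
Gamma^p_ij = (G*[ij,p] - F*[ij,q])/(EG - F^2), Gamma^q_ij = (E*[ij,q] - F*[ij,p])/(EG - F^2)

Answer: Gamma_ppp = 0, Gamma_ppq = 0, Gamma_pqq = -7/8, Gamma_qpp = 0, Gamma_qpq = 4/7, Gamma_qqq = 0


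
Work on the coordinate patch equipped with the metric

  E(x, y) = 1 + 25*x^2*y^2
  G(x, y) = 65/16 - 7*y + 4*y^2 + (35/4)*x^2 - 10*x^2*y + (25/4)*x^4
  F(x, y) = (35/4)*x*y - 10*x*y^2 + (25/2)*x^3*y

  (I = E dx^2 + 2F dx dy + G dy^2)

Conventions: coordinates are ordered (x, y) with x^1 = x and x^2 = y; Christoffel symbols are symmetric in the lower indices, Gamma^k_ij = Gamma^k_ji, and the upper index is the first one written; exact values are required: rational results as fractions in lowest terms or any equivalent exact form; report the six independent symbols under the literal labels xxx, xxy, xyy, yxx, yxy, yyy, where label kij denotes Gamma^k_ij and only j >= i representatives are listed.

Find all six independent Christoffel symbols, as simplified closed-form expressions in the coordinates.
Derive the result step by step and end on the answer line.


E = 1 + 25*x^2*y^2; F = (35/4)*x*y - 10*x*y^2 + (25/2)*x^3*y; G = 65/16 - 7*y + 4*y^2 + (35/4)*x^2 - 10*x^2*y + (25/4)*x^4
Gamma^k_ij = (1/2) g^{kl} (d_i g_jl + d_j g_il - d_l g_ij), with g^inv = (1/(EG-F^2)) [[G, -F], [-F, E]]
first partials: E_x = 50*x*y^2, E_y = 50*x^2*y, F_x = (35/4)*y - 10*y^2 + (75/2)*x^2*y, F_y = (35/4)*x - 20*x*y + (25/2)*x^3, G_x = (35/2)*x - 20*x*y + 25*x^3, G_y = -7 + 8*y - 10*x^2
D = EG - F^2 = 65/16 - 7*y + 4*y^2 + (35/4)*x^2 - 10*x^2*y + 25*x^2*y^2 + (25/4)*x^4
expanded: Gamma^x_xx = (G E_x - 2F F_x + F E_y)/(2D), Gamma^x_xy = (G E_y - F G_x)/(2D), Gamma^x_yy = (2G F_y - G G_x - F G_y)/(2D), Gamma^y_xx = (2E F_x - E E_y - F E_x)/(2D), Gamma^y_xy = (E G_x - F E_y)/(2D), Gamma^y_yy = (E G_y - 2F F_y + F G_x)/(2D); substitute and cancel common factors

Answer: Gamma_xxx = 400*x*y^2/(100*x^4 + 400*x^2*y^2 - 160*x^2*y + 140*x^2 + 64*y^2 - 112*y + 65), Gamma_xxy = 400*x^2*y/(100*x^4 + 400*x^2*y^2 - 160*x^2*y + 140*x^2 + 64*y^2 - 112*y + 65), Gamma_xyy = -160*x*y/(100*x^4 + 400*x^2*y^2 - 160*x^2*y + 140*x^2 + 64*y^2 - 112*y + 65), Gamma_yxx = (200*x^2*y - 160*y^2 + 140*y)/(100*x^4 + 400*x^2*y^2 - 160*x^2*y + 140*x^2 + 64*y^2 - 112*y + 65), Gamma_yxy = (200*x^3 - 160*x*y + 140*x)/(100*x^4 + 400*x^2*y^2 - 160*x^2*y + 140*x^2 + 64*y^2 - 112*y + 65), Gamma_yyy = (-80*x^2 + 64*y - 56)/(100*x^4 + 400*x^2*y^2 - 160*x^2*y + 140*x^2 + 64*y^2 - 112*y + 65)


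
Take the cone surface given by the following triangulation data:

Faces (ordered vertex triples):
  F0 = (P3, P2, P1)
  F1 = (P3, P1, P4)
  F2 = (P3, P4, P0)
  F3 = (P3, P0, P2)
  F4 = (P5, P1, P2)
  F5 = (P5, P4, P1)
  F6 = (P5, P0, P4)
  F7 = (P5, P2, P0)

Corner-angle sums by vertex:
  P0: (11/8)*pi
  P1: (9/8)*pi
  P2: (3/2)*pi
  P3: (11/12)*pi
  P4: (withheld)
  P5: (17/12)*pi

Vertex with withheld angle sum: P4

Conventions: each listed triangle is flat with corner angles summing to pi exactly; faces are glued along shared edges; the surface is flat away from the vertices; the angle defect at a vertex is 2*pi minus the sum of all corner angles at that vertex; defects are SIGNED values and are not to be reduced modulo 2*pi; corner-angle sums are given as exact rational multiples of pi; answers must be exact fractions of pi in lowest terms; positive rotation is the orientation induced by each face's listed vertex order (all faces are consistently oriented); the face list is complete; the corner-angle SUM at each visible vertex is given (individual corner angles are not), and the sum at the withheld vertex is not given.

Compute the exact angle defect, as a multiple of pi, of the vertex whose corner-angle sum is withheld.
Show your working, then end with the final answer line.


V = 6, E = 12, F = 8; chi = V - E + F = 2
Gauss-Bonnet: total defect = 2*pi*chi = 4*pi; visible defects sum to (11/3)*pi

Answer: defect(P4) = pi/3


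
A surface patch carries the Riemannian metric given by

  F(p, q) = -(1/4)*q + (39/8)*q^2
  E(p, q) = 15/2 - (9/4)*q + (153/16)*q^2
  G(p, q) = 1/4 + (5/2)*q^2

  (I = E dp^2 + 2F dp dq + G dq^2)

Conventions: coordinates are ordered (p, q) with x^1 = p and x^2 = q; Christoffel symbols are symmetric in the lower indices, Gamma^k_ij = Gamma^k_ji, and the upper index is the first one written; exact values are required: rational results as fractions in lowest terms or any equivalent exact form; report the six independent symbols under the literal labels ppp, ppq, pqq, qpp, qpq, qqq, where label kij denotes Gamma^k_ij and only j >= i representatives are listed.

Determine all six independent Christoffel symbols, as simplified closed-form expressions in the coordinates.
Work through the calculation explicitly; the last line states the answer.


E = 15/2 - (9/4)*q + (153/16)*q^2; F = -(1/4)*q + (39/8)*q^2; G = 1/4 + (5/2)*q^2
Gamma^k_ij = (1/2) g^{kl} (d_i g_jl + d_j g_il - d_l g_ij), with g^inv = (1/(EG-F^2)) [[G, -F], [-F, E]]
first partials: E_p = 0, E_q = -9/4 + (153/8)*q, F_p = 0, F_q = -1/4 + (39/4)*q, G_p = 0, G_q = 5*q
D = EG - F^2 = 15/8 - (9/16)*q + (1349/64)*q^2 - (51/16)*q^3 + (9/64)*q^4
expanded: Gamma^p_pp = (G E_p - 2F F_p + F E_q)/(2D), Gamma^p_pq = (G E_q - F G_p)/(2D), Gamma^p_qq = (2G F_q - G G_p - F G_q)/(2D), Gamma^q_pp = (2E F_p - E E_q - F E_p)/(2D), Gamma^q_pq = (E G_p - F E_q)/(2D), Gamma^q_qq = (E G_q - 2F F_q + F G_p)/(2D); substitute and cancel common factors

Answer: Gamma_ppp = (5967*q^3 - 1008*q^2 + 36*q)/(18*q^4 - 408*q^3 + 2698*q^2 - 72*q + 240), Gamma_ppq = (1530*q^3 - 180*q^2 + 153*q - 18)/(9*q^4 - 204*q^3 + 1349*q^2 - 36*q + 120), Gamma_pqq = (780*q^3 + 156*q - 4)/(9*q^4 - 204*q^3 + 1349*q^2 - 36*q + 120), Gamma_qpp = (-23409*q^3 + 8262*q^2 - 19008*q + 2160)/(36*q^4 - 816*q^3 + 5396*q^2 - 144*q + 480), Gamma_qpq = (-5967*q^3 + 1008*q^2 - 36*q)/(18*q^4 - 408*q^3 + 2698*q^2 - 72*q + 240), Gamma_qqq = (-1512*q^3 - 126*q^2 + 1196*q)/(9*q^4 - 204*q^3 + 1349*q^2 - 36*q + 120)


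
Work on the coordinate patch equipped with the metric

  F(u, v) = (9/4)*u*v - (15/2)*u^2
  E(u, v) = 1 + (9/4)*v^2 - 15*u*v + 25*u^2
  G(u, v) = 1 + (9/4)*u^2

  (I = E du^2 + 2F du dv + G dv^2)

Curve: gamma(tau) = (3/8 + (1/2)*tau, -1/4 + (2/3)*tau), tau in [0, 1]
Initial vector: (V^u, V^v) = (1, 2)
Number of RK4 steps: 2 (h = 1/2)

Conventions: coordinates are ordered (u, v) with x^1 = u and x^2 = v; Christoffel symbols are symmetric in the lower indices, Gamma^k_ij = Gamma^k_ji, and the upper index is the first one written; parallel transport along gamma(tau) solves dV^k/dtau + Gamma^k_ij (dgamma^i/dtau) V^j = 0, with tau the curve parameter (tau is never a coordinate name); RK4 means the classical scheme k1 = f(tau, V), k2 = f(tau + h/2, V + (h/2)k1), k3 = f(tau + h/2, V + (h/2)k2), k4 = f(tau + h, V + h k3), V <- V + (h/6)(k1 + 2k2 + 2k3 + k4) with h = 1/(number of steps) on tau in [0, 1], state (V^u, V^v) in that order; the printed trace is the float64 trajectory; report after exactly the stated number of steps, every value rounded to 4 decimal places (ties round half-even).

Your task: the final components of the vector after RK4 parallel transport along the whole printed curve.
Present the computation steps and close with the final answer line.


gamma'(tau) = (1/2, 2/3); f(tau, V)^k = -Gamma^k_ij(gamma(tau)) gamma'^i(tau) V^j; h = 1/2; intermediate values shown to 6 dp
curve data and Christoffel symbols at the stage parameters:
  tau = 0.000000: gamma = (0.375000, -0.250000), gamma' = (0.500000, 0.666667); Gamma_uuu = 1.763625, Gamma_uuv = -0.529088, Gamma_uvv = 0.000000, Gamma_vuu = -0.440906, Gamma_vuv = 0.132272, Gamma_vvv = 0.000000
  tau = 0.250000: gamma = (0.500000, -0.083333), gamma' = (0.500000, 0.666667); Gamma_uuu = 1.552680, Gamma_uuv = -0.465804, Gamma_uvv = 0.000000, Gamma_vuu = -0.443623, Gamma_vuv = 0.133087, Gamma_vvv = 0.000000
  tau = 0.500000: gamma = (0.625000, 0.083333), gamma' = (0.500000, 0.666667); Gamma_uuu = 1.378815, Gamma_uuv = -0.413645, Gamma_uvv = 0.000000, Gamma_vuu = -0.430880, Gamma_vuv = 0.129264, Gamma_vvv = 0.000000
  tau = 0.750000: gamma = (0.750000, 0.250000), gamma' = (0.500000, 0.666667); Gamma_uuu = 1.235698, Gamma_uuv = -0.370709, Gamma_uvv = 0.000000, Gamma_vuu = -0.411899, Gamma_vuv = 0.123570, Gamma_vvv = 0.000000
  tau = 1.000000: gamma = (0.875000, 0.416667), gamma' = (0.500000, 0.666667); Gamma_uuu = 1.117058, Gamma_uuv = -0.335118, Gamma_uvv = 0.000000, Gamma_vuu = -0.390970, Gamma_vuv = 0.117291, Gamma_vvv = 0.000000
step 0: V^u = 1.0000, V^v = 2.0000
step 1: k1 = (0.000000, 0.000000), k2 = (0.000000, 0.000000), k3 = (0.000000, 0.000000), k4 = (0.000000, 0.000000); V <- V + (h/6)(k1 + 2k2 + 2k3 + k4): V^u = 1.0000, V^v = 2.0000
step 2: k1 = (0.000000, 0.000000), k2 = (0.000000, 0.000000), k3 = (0.000000, 0.000000), k4 = (0.000000, 0.000000); V <- V + (h/6)(k1 + 2k2 + 2k3 + k4): V^u = 1.0000, V^v = 2.0000

Answer: V^u = 1.0000, V^v = 2.0000


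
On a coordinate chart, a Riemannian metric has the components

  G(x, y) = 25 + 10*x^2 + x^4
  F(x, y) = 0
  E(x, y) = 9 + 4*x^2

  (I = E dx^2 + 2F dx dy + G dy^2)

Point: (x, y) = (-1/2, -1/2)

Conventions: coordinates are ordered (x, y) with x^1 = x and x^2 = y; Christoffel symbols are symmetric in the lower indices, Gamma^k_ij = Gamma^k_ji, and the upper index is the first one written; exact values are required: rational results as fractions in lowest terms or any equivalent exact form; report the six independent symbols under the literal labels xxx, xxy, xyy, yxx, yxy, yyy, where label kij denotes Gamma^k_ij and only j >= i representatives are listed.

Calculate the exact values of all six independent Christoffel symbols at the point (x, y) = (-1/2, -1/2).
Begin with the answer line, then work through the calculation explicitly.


Answer: Gamma_xxx = -1/5, Gamma_xxy = 0, Gamma_xyy = 21/40, Gamma_yxx = 0, Gamma_yxy = -4/21, Gamma_yyy = 0

E = 10, F = 0, G = 441/16 at the point
E_x = -4, E_y = 0, F_x = 0, F_y = 0, G_x = -21/2, G_y = 0
EG - F^2 = 2205/8;  g^inv = (8/2205) * [[441/16, 0], [0, 10]]
first-kind symbols [ij,l] = (1/2)(d_i g_jl + d_j g_il - d_l g_ij): [xx,x] = E_x/2 = -2, [xx,y] = F_x - E_y/2 = 0, [xy,x] = E_y/2 = 0, [xy,y] = G_x/2 = -21/4, [yy,x] = F_y - G_x/2 = 21/4, [yy,y] = G_y/2 = 0
Gamma^x_ij = (G*[ij,x] - F*[ij,y])/(EG - F^2), Gamma^y_ij = (E*[ij,y] - F*[ij,x])/(EG - F^2)


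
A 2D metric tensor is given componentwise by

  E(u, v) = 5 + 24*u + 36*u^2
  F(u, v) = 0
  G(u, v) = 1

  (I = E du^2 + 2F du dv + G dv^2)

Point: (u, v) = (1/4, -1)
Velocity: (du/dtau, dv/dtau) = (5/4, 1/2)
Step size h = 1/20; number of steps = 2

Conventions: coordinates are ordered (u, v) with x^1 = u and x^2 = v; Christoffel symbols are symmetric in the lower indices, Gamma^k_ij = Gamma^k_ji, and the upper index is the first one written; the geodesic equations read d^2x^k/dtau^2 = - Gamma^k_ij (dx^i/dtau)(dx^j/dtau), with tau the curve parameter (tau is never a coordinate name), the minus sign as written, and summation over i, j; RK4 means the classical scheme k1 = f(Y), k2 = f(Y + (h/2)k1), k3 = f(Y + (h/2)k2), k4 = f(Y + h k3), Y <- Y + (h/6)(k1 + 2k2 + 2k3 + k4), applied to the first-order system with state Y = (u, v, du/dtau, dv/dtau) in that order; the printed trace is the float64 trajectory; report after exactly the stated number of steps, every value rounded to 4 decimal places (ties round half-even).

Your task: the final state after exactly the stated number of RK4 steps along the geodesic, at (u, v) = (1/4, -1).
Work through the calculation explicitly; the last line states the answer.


f(Y) = (du/dtau, dv/dtau, -Gamma^u_ij Y'^i Y'^j, -Gamma^v_ij Y'^i Y'^j) with the Gammas evaluated at the stage position; h = 0.050000; intermediate values shown to 6 dp
step 0: u = 0.2500, v = -1.0000, du/dtau = 1.2500, dv/dtau = 0.5000
step 1:
  k1: at (u, v) = (0.250000, -1.000000), (du/dtau, dv/dtau) = (1.250000, 0.500000); Gamma_uuu = 1.584906, Gamma_uuv = 0.000000, Gamma_uvv = 0.000000, Gamma_vuu = 0.000000, Gamma_vuv = 0.000000, Gamma_vvv = 0.000000; k1 = (1.250000, 0.500000, -2.476415, 0.000000)
  k2: at (u, v) = (0.281250, -0.987500), (du/dtau, dv/dtau) = (1.188090, 0.500000); Gamma_uuu = 1.515654, Gamma_uuv = 0.000000, Gamma_uvv = 0.000000, Gamma_vuu = 0.000000, Gamma_vuv = 0.000000, Gamma_vvv = 0.000000; k2 = (1.188090, 0.500000, -2.139432, 0.000000)
  k3: at (u, v) = (0.279702, -0.987500), (du/dtau, dv/dtau) = (1.196514, 0.500000); Gamma_uuu = 1.518955, Gamma_uuv = 0.000000, Gamma_uvv = 0.000000, Gamma_vuu = 0.000000, Gamma_vuv = 0.000000, Gamma_vvv = 0.000000; k3 = (1.196514, 0.500000, -2.174606, 0.000000)
  k4: at (u, v) = (0.309826, -0.975000), (du/dtau, dv/dtau) = (1.141270, 0.500000); Gamma_uuu = 1.456985, Gamma_uuv = 0.000000, Gamma_uvv = 0.000000, Gamma_vuu = 0.000000, Gamma_vuv = 0.000000, Gamma_vvv = 0.000000; k4 = (1.141270, 0.500000, -1.897719, 0.000000)
  Y <- Y + (h/6)(k1 + 2k2 + 2k3 + k4): u = 0.3097, v = -0.9750, du/dtau = 1.1416, dv/dtau = 0.5000
step 2:
  k1: at (u, v) = (0.309671, -0.975000), (du/dtau, dv/dtau) = (1.141648, 0.500000); Gamma_uuu = 1.457293, Gamma_uuv = 0.000000, Gamma_uvv = 0.000000, Gamma_vuu = 0.000000, Gamma_vuv = 0.000000, Gamma_vvv = 0.000000; k1 = (1.141648, 0.500000, -1.899378, 0.000000)
  k2: at (u, v) = (0.338212, -0.962500), (du/dtau, dv/dtau) = (1.094164, 0.500000); Gamma_uuu = 1.402703, Gamma_uuv = 0.000000, Gamma_uvv = 0.000000, Gamma_vuu = 0.000000, Gamma_vuv = 0.000000, Gamma_vvv = 0.000000; k2 = (1.094164, 0.500000, -1.679309, 0.000000)
  k3: at (u, v) = (0.337025, -0.962500), (du/dtau, dv/dtau) = (1.099666, 0.500000); Gamma_uuu = 1.404898, Gamma_uuv = 0.000000, Gamma_uvv = 0.000000, Gamma_vuu = 0.000000, Gamma_vuv = 0.000000, Gamma_vvv = 0.000000; k3 = (1.099666, 0.500000, -1.698893, 0.000000)
  k4: at (u, v) = (0.364654, -0.950000), (du/dtau, dv/dtau) = (1.056704, 0.500000); Gamma_uuu = 1.355410, Gamma_uuv = 0.000000, Gamma_uvv = 0.000000, Gamma_vuu = 0.000000, Gamma_vuv = 0.000000, Gamma_vvv = 0.000000; k4 = (1.056704, 0.500000, -1.513481, 0.000000)
  Y <- Y + (h/6)(k1 + 2k2 + 2k3 + k4): u = 0.3646, v = -0.9500, du/dtau = 1.0569, dv/dtau = 0.5000

Answer: u = 0.3646, v = -0.9500, du/dtau = 1.0569, dv/dtau = 0.5000
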